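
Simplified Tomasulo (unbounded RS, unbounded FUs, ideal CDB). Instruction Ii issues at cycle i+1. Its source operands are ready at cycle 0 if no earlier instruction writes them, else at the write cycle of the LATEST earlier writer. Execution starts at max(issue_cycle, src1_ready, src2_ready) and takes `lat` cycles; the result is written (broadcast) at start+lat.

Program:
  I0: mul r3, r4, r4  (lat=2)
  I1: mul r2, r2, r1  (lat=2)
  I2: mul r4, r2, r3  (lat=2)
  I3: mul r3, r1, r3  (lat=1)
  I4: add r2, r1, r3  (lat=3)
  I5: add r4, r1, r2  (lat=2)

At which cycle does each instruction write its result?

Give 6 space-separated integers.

I0 mul r3: issue@1 deps=(None,None) exec_start@1 write@3
I1 mul r2: issue@2 deps=(None,None) exec_start@2 write@4
I2 mul r4: issue@3 deps=(1,0) exec_start@4 write@6
I3 mul r3: issue@4 deps=(None,0) exec_start@4 write@5
I4 add r2: issue@5 deps=(None,3) exec_start@5 write@8
I5 add r4: issue@6 deps=(None,4) exec_start@8 write@10

Answer: 3 4 6 5 8 10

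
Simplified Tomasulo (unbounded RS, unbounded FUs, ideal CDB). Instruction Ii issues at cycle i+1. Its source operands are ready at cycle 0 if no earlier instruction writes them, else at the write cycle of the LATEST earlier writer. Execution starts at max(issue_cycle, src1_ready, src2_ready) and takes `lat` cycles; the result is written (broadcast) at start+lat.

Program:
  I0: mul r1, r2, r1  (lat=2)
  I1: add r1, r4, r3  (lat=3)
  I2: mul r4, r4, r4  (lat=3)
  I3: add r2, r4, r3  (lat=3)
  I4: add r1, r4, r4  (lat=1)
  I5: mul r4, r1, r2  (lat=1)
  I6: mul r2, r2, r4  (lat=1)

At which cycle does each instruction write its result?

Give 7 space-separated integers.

Answer: 3 5 6 9 7 10 11

Derivation:
I0 mul r1: issue@1 deps=(None,None) exec_start@1 write@3
I1 add r1: issue@2 deps=(None,None) exec_start@2 write@5
I2 mul r4: issue@3 deps=(None,None) exec_start@3 write@6
I3 add r2: issue@4 deps=(2,None) exec_start@6 write@9
I4 add r1: issue@5 deps=(2,2) exec_start@6 write@7
I5 mul r4: issue@6 deps=(4,3) exec_start@9 write@10
I6 mul r2: issue@7 deps=(3,5) exec_start@10 write@11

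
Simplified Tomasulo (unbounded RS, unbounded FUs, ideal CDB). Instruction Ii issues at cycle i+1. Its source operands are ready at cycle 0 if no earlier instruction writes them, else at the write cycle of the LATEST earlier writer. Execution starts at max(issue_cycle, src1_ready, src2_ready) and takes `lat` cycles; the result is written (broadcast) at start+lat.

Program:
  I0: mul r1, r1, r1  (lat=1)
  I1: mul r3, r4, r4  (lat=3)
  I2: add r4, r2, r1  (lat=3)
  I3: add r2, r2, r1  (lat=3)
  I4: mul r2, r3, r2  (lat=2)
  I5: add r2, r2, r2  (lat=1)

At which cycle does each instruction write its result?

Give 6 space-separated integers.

I0 mul r1: issue@1 deps=(None,None) exec_start@1 write@2
I1 mul r3: issue@2 deps=(None,None) exec_start@2 write@5
I2 add r4: issue@3 deps=(None,0) exec_start@3 write@6
I3 add r2: issue@4 deps=(None,0) exec_start@4 write@7
I4 mul r2: issue@5 deps=(1,3) exec_start@7 write@9
I5 add r2: issue@6 deps=(4,4) exec_start@9 write@10

Answer: 2 5 6 7 9 10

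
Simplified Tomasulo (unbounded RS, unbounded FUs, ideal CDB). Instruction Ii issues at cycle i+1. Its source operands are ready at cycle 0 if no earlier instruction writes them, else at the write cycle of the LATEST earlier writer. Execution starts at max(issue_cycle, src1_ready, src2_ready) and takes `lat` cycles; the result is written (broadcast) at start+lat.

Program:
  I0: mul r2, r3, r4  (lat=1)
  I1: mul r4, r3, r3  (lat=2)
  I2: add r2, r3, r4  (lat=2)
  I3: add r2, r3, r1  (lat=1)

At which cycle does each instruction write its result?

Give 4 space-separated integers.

Answer: 2 4 6 5

Derivation:
I0 mul r2: issue@1 deps=(None,None) exec_start@1 write@2
I1 mul r4: issue@2 deps=(None,None) exec_start@2 write@4
I2 add r2: issue@3 deps=(None,1) exec_start@4 write@6
I3 add r2: issue@4 deps=(None,None) exec_start@4 write@5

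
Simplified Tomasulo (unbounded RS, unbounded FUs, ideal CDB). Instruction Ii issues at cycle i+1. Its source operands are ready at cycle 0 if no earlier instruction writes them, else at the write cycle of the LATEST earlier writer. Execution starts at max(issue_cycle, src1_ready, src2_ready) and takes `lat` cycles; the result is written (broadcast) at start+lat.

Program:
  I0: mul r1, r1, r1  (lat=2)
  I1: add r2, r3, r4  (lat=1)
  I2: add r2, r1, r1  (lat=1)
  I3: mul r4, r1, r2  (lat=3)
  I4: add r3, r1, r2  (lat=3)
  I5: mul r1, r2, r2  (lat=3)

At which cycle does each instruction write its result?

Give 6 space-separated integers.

Answer: 3 3 4 7 8 9

Derivation:
I0 mul r1: issue@1 deps=(None,None) exec_start@1 write@3
I1 add r2: issue@2 deps=(None,None) exec_start@2 write@3
I2 add r2: issue@3 deps=(0,0) exec_start@3 write@4
I3 mul r4: issue@4 deps=(0,2) exec_start@4 write@7
I4 add r3: issue@5 deps=(0,2) exec_start@5 write@8
I5 mul r1: issue@6 deps=(2,2) exec_start@6 write@9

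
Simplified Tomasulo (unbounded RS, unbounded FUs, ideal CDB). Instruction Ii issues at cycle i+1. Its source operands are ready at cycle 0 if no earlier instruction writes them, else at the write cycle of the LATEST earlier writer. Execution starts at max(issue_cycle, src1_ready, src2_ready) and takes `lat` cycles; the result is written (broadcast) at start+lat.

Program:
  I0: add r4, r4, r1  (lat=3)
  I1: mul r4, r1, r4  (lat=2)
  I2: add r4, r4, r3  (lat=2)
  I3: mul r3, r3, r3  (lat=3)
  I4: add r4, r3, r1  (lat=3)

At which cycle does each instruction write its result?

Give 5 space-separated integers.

Answer: 4 6 8 7 10

Derivation:
I0 add r4: issue@1 deps=(None,None) exec_start@1 write@4
I1 mul r4: issue@2 deps=(None,0) exec_start@4 write@6
I2 add r4: issue@3 deps=(1,None) exec_start@6 write@8
I3 mul r3: issue@4 deps=(None,None) exec_start@4 write@7
I4 add r4: issue@5 deps=(3,None) exec_start@7 write@10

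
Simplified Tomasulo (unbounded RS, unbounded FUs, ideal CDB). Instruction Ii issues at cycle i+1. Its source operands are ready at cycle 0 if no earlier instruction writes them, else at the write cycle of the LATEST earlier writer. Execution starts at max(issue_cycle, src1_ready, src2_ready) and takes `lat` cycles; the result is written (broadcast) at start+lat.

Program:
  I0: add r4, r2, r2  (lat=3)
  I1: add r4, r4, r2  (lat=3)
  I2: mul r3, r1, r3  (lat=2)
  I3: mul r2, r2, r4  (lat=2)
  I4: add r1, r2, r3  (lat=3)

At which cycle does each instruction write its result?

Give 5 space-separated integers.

Answer: 4 7 5 9 12

Derivation:
I0 add r4: issue@1 deps=(None,None) exec_start@1 write@4
I1 add r4: issue@2 deps=(0,None) exec_start@4 write@7
I2 mul r3: issue@3 deps=(None,None) exec_start@3 write@5
I3 mul r2: issue@4 deps=(None,1) exec_start@7 write@9
I4 add r1: issue@5 deps=(3,2) exec_start@9 write@12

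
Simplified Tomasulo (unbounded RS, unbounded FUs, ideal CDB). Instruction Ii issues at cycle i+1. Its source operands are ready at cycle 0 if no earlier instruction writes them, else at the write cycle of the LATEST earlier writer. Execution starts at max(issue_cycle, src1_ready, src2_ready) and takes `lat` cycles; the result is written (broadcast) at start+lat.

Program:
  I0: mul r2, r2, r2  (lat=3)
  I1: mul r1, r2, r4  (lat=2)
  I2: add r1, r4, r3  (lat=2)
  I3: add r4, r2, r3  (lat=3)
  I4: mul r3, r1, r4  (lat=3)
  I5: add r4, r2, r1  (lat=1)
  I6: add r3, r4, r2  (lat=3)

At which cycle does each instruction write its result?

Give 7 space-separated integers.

I0 mul r2: issue@1 deps=(None,None) exec_start@1 write@4
I1 mul r1: issue@2 deps=(0,None) exec_start@4 write@6
I2 add r1: issue@3 deps=(None,None) exec_start@3 write@5
I3 add r4: issue@4 deps=(0,None) exec_start@4 write@7
I4 mul r3: issue@5 deps=(2,3) exec_start@7 write@10
I5 add r4: issue@6 deps=(0,2) exec_start@6 write@7
I6 add r3: issue@7 deps=(5,0) exec_start@7 write@10

Answer: 4 6 5 7 10 7 10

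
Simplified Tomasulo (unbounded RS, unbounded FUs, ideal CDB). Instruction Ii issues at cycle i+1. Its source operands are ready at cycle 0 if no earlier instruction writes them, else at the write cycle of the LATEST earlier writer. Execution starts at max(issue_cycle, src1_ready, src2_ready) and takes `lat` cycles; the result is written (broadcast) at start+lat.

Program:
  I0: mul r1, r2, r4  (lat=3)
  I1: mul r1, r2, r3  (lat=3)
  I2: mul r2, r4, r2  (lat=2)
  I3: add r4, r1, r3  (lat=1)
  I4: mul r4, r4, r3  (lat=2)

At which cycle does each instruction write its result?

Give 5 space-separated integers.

I0 mul r1: issue@1 deps=(None,None) exec_start@1 write@4
I1 mul r1: issue@2 deps=(None,None) exec_start@2 write@5
I2 mul r2: issue@3 deps=(None,None) exec_start@3 write@5
I3 add r4: issue@4 deps=(1,None) exec_start@5 write@6
I4 mul r4: issue@5 deps=(3,None) exec_start@6 write@8

Answer: 4 5 5 6 8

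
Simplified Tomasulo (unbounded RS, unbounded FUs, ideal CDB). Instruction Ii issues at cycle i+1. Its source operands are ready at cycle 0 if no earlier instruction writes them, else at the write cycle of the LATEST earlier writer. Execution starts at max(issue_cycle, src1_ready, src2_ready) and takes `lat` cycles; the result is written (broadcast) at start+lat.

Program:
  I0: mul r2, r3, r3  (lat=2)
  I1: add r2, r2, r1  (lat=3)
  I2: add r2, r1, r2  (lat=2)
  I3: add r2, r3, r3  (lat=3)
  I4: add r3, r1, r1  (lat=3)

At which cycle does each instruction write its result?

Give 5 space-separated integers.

I0 mul r2: issue@1 deps=(None,None) exec_start@1 write@3
I1 add r2: issue@2 deps=(0,None) exec_start@3 write@6
I2 add r2: issue@3 deps=(None,1) exec_start@6 write@8
I3 add r2: issue@4 deps=(None,None) exec_start@4 write@7
I4 add r3: issue@5 deps=(None,None) exec_start@5 write@8

Answer: 3 6 8 7 8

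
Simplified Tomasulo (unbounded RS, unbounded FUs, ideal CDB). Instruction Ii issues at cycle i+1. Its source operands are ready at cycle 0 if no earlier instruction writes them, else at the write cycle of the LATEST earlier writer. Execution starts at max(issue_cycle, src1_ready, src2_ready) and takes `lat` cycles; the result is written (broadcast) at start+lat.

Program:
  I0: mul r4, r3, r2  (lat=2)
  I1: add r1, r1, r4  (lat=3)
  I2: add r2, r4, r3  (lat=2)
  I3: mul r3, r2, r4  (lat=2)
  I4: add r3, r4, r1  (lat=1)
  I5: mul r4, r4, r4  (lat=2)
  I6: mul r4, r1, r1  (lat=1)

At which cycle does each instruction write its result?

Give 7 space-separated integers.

I0 mul r4: issue@1 deps=(None,None) exec_start@1 write@3
I1 add r1: issue@2 deps=(None,0) exec_start@3 write@6
I2 add r2: issue@3 deps=(0,None) exec_start@3 write@5
I3 mul r3: issue@4 deps=(2,0) exec_start@5 write@7
I4 add r3: issue@5 deps=(0,1) exec_start@6 write@7
I5 mul r4: issue@6 deps=(0,0) exec_start@6 write@8
I6 mul r4: issue@7 deps=(1,1) exec_start@7 write@8

Answer: 3 6 5 7 7 8 8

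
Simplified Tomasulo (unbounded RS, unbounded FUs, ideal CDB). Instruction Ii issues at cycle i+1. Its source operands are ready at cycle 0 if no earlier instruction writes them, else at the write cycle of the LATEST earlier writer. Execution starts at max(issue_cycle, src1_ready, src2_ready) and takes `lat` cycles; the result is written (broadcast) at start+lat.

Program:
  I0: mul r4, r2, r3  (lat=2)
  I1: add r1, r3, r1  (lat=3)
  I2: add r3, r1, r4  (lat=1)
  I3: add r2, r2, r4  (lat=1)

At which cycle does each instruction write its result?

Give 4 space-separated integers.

I0 mul r4: issue@1 deps=(None,None) exec_start@1 write@3
I1 add r1: issue@2 deps=(None,None) exec_start@2 write@5
I2 add r3: issue@3 deps=(1,0) exec_start@5 write@6
I3 add r2: issue@4 deps=(None,0) exec_start@4 write@5

Answer: 3 5 6 5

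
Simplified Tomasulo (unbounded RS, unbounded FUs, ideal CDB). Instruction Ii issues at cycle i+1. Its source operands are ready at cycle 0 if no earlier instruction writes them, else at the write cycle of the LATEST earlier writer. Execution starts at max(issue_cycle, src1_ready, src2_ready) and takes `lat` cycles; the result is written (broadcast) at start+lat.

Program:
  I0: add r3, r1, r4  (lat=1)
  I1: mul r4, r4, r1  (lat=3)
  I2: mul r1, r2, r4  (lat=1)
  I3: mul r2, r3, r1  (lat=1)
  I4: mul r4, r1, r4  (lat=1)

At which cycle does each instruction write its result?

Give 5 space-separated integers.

I0 add r3: issue@1 deps=(None,None) exec_start@1 write@2
I1 mul r4: issue@2 deps=(None,None) exec_start@2 write@5
I2 mul r1: issue@3 deps=(None,1) exec_start@5 write@6
I3 mul r2: issue@4 deps=(0,2) exec_start@6 write@7
I4 mul r4: issue@5 deps=(2,1) exec_start@6 write@7

Answer: 2 5 6 7 7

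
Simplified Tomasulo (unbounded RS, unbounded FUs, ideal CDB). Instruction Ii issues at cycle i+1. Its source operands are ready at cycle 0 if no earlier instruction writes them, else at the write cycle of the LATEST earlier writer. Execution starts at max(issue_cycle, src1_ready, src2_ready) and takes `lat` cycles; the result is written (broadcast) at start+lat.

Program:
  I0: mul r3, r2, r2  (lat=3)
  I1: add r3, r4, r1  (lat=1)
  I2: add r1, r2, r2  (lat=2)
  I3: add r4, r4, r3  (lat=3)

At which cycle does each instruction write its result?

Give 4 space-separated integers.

Answer: 4 3 5 7

Derivation:
I0 mul r3: issue@1 deps=(None,None) exec_start@1 write@4
I1 add r3: issue@2 deps=(None,None) exec_start@2 write@3
I2 add r1: issue@3 deps=(None,None) exec_start@3 write@5
I3 add r4: issue@4 deps=(None,1) exec_start@4 write@7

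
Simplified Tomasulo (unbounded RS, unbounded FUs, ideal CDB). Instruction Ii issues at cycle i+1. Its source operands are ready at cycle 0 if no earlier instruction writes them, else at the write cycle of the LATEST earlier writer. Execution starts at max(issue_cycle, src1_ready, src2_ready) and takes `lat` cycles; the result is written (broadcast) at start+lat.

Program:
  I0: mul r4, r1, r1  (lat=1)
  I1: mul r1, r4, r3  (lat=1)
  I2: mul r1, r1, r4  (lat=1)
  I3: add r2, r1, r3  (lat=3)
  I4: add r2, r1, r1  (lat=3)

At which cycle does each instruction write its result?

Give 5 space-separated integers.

Answer: 2 3 4 7 8

Derivation:
I0 mul r4: issue@1 deps=(None,None) exec_start@1 write@2
I1 mul r1: issue@2 deps=(0,None) exec_start@2 write@3
I2 mul r1: issue@3 deps=(1,0) exec_start@3 write@4
I3 add r2: issue@4 deps=(2,None) exec_start@4 write@7
I4 add r2: issue@5 deps=(2,2) exec_start@5 write@8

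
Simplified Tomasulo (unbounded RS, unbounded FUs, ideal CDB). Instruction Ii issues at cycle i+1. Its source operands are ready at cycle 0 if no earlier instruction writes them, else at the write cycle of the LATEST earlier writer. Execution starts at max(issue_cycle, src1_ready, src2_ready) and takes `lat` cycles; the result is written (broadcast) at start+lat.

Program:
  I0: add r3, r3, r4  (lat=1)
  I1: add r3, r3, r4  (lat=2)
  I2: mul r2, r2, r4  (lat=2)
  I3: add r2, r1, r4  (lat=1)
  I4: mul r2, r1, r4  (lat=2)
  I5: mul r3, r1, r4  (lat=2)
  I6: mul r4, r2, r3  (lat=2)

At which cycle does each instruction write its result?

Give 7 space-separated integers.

I0 add r3: issue@1 deps=(None,None) exec_start@1 write@2
I1 add r3: issue@2 deps=(0,None) exec_start@2 write@4
I2 mul r2: issue@3 deps=(None,None) exec_start@3 write@5
I3 add r2: issue@4 deps=(None,None) exec_start@4 write@5
I4 mul r2: issue@5 deps=(None,None) exec_start@5 write@7
I5 mul r3: issue@6 deps=(None,None) exec_start@6 write@8
I6 mul r4: issue@7 deps=(4,5) exec_start@8 write@10

Answer: 2 4 5 5 7 8 10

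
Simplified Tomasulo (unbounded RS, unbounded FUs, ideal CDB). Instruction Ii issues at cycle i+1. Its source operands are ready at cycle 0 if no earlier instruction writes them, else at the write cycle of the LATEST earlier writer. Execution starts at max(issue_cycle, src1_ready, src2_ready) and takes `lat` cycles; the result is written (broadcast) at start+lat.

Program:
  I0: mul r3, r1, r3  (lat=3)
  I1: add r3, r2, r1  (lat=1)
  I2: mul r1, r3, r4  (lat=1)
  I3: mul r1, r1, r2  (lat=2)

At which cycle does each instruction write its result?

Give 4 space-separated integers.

Answer: 4 3 4 6

Derivation:
I0 mul r3: issue@1 deps=(None,None) exec_start@1 write@4
I1 add r3: issue@2 deps=(None,None) exec_start@2 write@3
I2 mul r1: issue@3 deps=(1,None) exec_start@3 write@4
I3 mul r1: issue@4 deps=(2,None) exec_start@4 write@6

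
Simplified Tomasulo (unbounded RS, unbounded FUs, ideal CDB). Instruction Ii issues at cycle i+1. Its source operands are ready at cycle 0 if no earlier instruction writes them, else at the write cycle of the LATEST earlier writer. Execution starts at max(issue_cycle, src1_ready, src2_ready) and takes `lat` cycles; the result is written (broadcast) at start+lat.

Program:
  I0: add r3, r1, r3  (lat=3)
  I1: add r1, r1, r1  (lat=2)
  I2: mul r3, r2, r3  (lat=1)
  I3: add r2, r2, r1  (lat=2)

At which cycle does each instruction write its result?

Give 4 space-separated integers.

I0 add r3: issue@1 deps=(None,None) exec_start@1 write@4
I1 add r1: issue@2 deps=(None,None) exec_start@2 write@4
I2 mul r3: issue@3 deps=(None,0) exec_start@4 write@5
I3 add r2: issue@4 deps=(None,1) exec_start@4 write@6

Answer: 4 4 5 6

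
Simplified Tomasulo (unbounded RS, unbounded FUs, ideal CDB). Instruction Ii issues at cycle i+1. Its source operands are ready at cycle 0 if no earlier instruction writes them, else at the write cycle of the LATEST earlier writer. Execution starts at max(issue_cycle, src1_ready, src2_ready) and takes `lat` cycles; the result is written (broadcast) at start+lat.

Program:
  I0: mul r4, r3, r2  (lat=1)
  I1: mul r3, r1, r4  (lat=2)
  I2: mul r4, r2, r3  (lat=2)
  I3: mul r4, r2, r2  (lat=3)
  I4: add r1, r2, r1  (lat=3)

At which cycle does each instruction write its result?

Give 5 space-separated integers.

I0 mul r4: issue@1 deps=(None,None) exec_start@1 write@2
I1 mul r3: issue@2 deps=(None,0) exec_start@2 write@4
I2 mul r4: issue@3 deps=(None,1) exec_start@4 write@6
I3 mul r4: issue@4 deps=(None,None) exec_start@4 write@7
I4 add r1: issue@5 deps=(None,None) exec_start@5 write@8

Answer: 2 4 6 7 8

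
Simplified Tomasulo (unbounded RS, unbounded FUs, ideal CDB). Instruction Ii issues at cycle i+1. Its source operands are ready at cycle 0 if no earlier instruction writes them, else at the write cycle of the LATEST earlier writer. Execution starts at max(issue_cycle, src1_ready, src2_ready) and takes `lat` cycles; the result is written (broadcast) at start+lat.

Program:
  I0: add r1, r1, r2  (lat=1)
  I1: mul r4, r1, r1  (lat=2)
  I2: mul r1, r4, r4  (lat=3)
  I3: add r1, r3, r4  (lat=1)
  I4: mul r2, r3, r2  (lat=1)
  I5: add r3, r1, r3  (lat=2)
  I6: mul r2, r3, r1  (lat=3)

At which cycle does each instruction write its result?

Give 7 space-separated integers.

Answer: 2 4 7 5 6 8 11

Derivation:
I0 add r1: issue@1 deps=(None,None) exec_start@1 write@2
I1 mul r4: issue@2 deps=(0,0) exec_start@2 write@4
I2 mul r1: issue@3 deps=(1,1) exec_start@4 write@7
I3 add r1: issue@4 deps=(None,1) exec_start@4 write@5
I4 mul r2: issue@5 deps=(None,None) exec_start@5 write@6
I5 add r3: issue@6 deps=(3,None) exec_start@6 write@8
I6 mul r2: issue@7 deps=(5,3) exec_start@8 write@11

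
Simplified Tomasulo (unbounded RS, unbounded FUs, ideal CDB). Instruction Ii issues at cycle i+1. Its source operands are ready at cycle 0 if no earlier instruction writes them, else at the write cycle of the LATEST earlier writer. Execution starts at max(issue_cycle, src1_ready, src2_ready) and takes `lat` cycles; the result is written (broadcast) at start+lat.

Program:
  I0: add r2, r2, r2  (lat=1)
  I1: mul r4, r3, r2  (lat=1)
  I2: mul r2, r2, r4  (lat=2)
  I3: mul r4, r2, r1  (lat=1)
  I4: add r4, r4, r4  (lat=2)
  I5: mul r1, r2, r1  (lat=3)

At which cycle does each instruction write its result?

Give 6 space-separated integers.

Answer: 2 3 5 6 8 9

Derivation:
I0 add r2: issue@1 deps=(None,None) exec_start@1 write@2
I1 mul r4: issue@2 deps=(None,0) exec_start@2 write@3
I2 mul r2: issue@3 deps=(0,1) exec_start@3 write@5
I3 mul r4: issue@4 deps=(2,None) exec_start@5 write@6
I4 add r4: issue@5 deps=(3,3) exec_start@6 write@8
I5 mul r1: issue@6 deps=(2,None) exec_start@6 write@9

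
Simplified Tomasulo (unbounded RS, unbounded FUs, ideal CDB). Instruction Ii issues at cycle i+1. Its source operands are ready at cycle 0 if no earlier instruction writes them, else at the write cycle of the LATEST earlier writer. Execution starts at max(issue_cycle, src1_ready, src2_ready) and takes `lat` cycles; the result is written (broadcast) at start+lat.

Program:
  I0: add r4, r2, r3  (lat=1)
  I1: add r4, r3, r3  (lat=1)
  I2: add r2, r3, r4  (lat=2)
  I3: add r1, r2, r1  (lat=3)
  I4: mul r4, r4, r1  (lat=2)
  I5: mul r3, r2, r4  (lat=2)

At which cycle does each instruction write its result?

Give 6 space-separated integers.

I0 add r4: issue@1 deps=(None,None) exec_start@1 write@2
I1 add r4: issue@2 deps=(None,None) exec_start@2 write@3
I2 add r2: issue@3 deps=(None,1) exec_start@3 write@5
I3 add r1: issue@4 deps=(2,None) exec_start@5 write@8
I4 mul r4: issue@5 deps=(1,3) exec_start@8 write@10
I5 mul r3: issue@6 deps=(2,4) exec_start@10 write@12

Answer: 2 3 5 8 10 12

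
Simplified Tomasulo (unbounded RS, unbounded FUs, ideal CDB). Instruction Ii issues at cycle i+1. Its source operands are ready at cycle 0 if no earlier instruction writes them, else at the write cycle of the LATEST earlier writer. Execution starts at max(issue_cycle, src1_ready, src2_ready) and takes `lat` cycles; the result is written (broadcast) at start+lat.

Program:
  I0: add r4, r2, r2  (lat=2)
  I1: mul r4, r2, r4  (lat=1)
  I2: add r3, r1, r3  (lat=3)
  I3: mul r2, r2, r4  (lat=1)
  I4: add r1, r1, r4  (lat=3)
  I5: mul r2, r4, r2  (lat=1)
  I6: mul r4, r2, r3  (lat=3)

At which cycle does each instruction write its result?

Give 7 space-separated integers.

I0 add r4: issue@1 deps=(None,None) exec_start@1 write@3
I1 mul r4: issue@2 deps=(None,0) exec_start@3 write@4
I2 add r3: issue@3 deps=(None,None) exec_start@3 write@6
I3 mul r2: issue@4 deps=(None,1) exec_start@4 write@5
I4 add r1: issue@5 deps=(None,1) exec_start@5 write@8
I5 mul r2: issue@6 deps=(1,3) exec_start@6 write@7
I6 mul r4: issue@7 deps=(5,2) exec_start@7 write@10

Answer: 3 4 6 5 8 7 10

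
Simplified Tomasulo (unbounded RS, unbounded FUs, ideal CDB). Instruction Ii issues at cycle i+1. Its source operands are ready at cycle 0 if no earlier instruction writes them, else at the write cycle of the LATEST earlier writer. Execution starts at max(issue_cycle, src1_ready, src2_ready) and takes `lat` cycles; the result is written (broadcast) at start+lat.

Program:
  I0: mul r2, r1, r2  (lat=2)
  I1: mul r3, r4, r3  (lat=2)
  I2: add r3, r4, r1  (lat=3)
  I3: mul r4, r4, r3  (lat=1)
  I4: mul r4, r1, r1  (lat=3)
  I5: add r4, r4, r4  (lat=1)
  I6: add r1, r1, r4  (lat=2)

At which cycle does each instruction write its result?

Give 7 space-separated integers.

I0 mul r2: issue@1 deps=(None,None) exec_start@1 write@3
I1 mul r3: issue@2 deps=(None,None) exec_start@2 write@4
I2 add r3: issue@3 deps=(None,None) exec_start@3 write@6
I3 mul r4: issue@4 deps=(None,2) exec_start@6 write@7
I4 mul r4: issue@5 deps=(None,None) exec_start@5 write@8
I5 add r4: issue@6 deps=(4,4) exec_start@8 write@9
I6 add r1: issue@7 deps=(None,5) exec_start@9 write@11

Answer: 3 4 6 7 8 9 11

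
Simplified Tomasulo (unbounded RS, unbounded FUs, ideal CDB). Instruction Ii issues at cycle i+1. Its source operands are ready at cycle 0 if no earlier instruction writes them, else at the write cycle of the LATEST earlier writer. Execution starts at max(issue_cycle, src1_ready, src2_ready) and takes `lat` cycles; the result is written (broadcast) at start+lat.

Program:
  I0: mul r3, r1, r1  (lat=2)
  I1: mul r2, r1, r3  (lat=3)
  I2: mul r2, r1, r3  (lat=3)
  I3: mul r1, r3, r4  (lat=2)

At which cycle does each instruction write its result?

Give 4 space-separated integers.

I0 mul r3: issue@1 deps=(None,None) exec_start@1 write@3
I1 mul r2: issue@2 deps=(None,0) exec_start@3 write@6
I2 mul r2: issue@3 deps=(None,0) exec_start@3 write@6
I3 mul r1: issue@4 deps=(0,None) exec_start@4 write@6

Answer: 3 6 6 6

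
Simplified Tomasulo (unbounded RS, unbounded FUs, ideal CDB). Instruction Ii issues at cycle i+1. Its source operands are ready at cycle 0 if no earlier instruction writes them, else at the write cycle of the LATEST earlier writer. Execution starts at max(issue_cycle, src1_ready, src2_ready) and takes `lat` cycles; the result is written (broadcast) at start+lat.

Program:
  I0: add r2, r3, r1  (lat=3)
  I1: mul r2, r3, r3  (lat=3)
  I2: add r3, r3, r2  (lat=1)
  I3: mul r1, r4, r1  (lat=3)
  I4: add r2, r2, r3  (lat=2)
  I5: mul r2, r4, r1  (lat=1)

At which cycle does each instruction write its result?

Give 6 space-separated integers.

I0 add r2: issue@1 deps=(None,None) exec_start@1 write@4
I1 mul r2: issue@2 deps=(None,None) exec_start@2 write@5
I2 add r3: issue@3 deps=(None,1) exec_start@5 write@6
I3 mul r1: issue@4 deps=(None,None) exec_start@4 write@7
I4 add r2: issue@5 deps=(1,2) exec_start@6 write@8
I5 mul r2: issue@6 deps=(None,3) exec_start@7 write@8

Answer: 4 5 6 7 8 8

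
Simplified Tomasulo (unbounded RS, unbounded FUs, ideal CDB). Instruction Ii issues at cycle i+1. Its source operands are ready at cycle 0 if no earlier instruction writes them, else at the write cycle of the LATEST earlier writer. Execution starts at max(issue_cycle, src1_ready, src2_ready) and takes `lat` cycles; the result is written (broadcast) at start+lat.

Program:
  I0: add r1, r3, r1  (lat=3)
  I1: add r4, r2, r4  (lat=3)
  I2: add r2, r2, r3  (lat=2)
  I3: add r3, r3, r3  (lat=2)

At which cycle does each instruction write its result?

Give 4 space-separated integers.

I0 add r1: issue@1 deps=(None,None) exec_start@1 write@4
I1 add r4: issue@2 deps=(None,None) exec_start@2 write@5
I2 add r2: issue@3 deps=(None,None) exec_start@3 write@5
I3 add r3: issue@4 deps=(None,None) exec_start@4 write@6

Answer: 4 5 5 6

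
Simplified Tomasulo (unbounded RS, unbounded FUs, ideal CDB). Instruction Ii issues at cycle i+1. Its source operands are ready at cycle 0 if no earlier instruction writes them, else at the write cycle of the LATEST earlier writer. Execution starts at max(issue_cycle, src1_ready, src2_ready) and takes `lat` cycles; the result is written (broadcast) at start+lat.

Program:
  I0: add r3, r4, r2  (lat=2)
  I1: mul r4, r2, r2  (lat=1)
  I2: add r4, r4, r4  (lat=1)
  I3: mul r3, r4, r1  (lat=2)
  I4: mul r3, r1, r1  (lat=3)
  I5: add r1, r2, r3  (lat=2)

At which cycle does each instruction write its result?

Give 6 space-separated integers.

I0 add r3: issue@1 deps=(None,None) exec_start@1 write@3
I1 mul r4: issue@2 deps=(None,None) exec_start@2 write@3
I2 add r4: issue@3 deps=(1,1) exec_start@3 write@4
I3 mul r3: issue@4 deps=(2,None) exec_start@4 write@6
I4 mul r3: issue@5 deps=(None,None) exec_start@5 write@8
I5 add r1: issue@6 deps=(None,4) exec_start@8 write@10

Answer: 3 3 4 6 8 10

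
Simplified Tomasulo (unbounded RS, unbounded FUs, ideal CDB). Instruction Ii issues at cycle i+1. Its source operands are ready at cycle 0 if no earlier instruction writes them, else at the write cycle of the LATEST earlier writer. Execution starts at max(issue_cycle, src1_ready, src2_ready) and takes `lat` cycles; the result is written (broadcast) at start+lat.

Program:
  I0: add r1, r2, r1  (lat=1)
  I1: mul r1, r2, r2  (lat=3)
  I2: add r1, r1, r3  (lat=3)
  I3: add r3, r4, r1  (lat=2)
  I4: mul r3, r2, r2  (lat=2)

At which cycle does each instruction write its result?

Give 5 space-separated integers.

I0 add r1: issue@1 deps=(None,None) exec_start@1 write@2
I1 mul r1: issue@2 deps=(None,None) exec_start@2 write@5
I2 add r1: issue@3 deps=(1,None) exec_start@5 write@8
I3 add r3: issue@4 deps=(None,2) exec_start@8 write@10
I4 mul r3: issue@5 deps=(None,None) exec_start@5 write@7

Answer: 2 5 8 10 7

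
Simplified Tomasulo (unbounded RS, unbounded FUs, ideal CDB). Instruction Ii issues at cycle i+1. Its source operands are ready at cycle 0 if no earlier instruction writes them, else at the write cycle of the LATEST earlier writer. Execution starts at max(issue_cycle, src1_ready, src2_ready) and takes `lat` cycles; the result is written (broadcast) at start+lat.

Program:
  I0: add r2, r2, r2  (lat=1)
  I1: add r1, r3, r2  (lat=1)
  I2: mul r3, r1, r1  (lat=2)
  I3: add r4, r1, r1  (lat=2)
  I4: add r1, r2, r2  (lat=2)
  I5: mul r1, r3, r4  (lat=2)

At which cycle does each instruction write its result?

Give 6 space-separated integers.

Answer: 2 3 5 6 7 8

Derivation:
I0 add r2: issue@1 deps=(None,None) exec_start@1 write@2
I1 add r1: issue@2 deps=(None,0) exec_start@2 write@3
I2 mul r3: issue@3 deps=(1,1) exec_start@3 write@5
I3 add r4: issue@4 deps=(1,1) exec_start@4 write@6
I4 add r1: issue@5 deps=(0,0) exec_start@5 write@7
I5 mul r1: issue@6 deps=(2,3) exec_start@6 write@8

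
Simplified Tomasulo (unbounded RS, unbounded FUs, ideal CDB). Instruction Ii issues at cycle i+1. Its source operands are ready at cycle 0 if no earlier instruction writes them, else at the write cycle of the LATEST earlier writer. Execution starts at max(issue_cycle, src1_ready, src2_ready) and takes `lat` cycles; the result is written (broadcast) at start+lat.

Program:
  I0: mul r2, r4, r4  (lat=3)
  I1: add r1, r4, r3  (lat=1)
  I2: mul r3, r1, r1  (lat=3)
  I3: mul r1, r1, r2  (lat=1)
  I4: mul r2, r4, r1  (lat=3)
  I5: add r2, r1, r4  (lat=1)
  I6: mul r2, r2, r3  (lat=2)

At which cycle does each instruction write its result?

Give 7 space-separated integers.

I0 mul r2: issue@1 deps=(None,None) exec_start@1 write@4
I1 add r1: issue@2 deps=(None,None) exec_start@2 write@3
I2 mul r3: issue@3 deps=(1,1) exec_start@3 write@6
I3 mul r1: issue@4 deps=(1,0) exec_start@4 write@5
I4 mul r2: issue@5 deps=(None,3) exec_start@5 write@8
I5 add r2: issue@6 deps=(3,None) exec_start@6 write@7
I6 mul r2: issue@7 deps=(5,2) exec_start@7 write@9

Answer: 4 3 6 5 8 7 9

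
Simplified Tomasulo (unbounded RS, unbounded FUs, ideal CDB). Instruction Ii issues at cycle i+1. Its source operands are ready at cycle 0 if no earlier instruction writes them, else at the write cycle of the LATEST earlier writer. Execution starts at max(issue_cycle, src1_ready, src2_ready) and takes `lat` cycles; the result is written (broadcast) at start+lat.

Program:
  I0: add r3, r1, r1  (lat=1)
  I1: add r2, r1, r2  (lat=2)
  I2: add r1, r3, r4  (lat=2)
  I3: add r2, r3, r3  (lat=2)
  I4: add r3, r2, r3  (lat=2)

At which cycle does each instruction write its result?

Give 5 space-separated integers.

I0 add r3: issue@1 deps=(None,None) exec_start@1 write@2
I1 add r2: issue@2 deps=(None,None) exec_start@2 write@4
I2 add r1: issue@3 deps=(0,None) exec_start@3 write@5
I3 add r2: issue@4 deps=(0,0) exec_start@4 write@6
I4 add r3: issue@5 deps=(3,0) exec_start@6 write@8

Answer: 2 4 5 6 8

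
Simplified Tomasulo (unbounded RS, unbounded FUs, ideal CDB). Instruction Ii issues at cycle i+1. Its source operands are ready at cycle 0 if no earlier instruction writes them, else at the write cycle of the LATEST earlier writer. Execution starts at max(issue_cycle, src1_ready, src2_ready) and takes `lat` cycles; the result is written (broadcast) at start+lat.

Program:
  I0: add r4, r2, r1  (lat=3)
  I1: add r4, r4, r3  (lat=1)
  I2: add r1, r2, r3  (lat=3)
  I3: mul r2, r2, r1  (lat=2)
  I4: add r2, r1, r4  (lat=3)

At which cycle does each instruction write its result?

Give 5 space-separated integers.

I0 add r4: issue@1 deps=(None,None) exec_start@1 write@4
I1 add r4: issue@2 deps=(0,None) exec_start@4 write@5
I2 add r1: issue@3 deps=(None,None) exec_start@3 write@6
I3 mul r2: issue@4 deps=(None,2) exec_start@6 write@8
I4 add r2: issue@5 deps=(2,1) exec_start@6 write@9

Answer: 4 5 6 8 9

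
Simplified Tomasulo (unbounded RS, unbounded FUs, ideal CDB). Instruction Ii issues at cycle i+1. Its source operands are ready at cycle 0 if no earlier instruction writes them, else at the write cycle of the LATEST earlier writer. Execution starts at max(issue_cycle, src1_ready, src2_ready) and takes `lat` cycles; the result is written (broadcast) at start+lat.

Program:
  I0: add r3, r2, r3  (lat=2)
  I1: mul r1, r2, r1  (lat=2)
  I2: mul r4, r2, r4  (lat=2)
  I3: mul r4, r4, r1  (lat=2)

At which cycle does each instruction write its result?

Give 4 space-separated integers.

I0 add r3: issue@1 deps=(None,None) exec_start@1 write@3
I1 mul r1: issue@2 deps=(None,None) exec_start@2 write@4
I2 mul r4: issue@3 deps=(None,None) exec_start@3 write@5
I3 mul r4: issue@4 deps=(2,1) exec_start@5 write@7

Answer: 3 4 5 7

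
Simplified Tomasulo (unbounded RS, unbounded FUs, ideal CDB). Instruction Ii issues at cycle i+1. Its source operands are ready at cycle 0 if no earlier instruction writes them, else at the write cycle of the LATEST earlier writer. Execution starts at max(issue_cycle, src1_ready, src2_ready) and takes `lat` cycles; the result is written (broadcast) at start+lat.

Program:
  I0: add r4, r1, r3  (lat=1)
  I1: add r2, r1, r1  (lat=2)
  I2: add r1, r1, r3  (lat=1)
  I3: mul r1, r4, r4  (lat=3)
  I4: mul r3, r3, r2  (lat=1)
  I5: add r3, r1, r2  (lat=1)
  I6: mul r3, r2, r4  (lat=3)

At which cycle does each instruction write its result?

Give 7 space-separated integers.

Answer: 2 4 4 7 6 8 10

Derivation:
I0 add r4: issue@1 deps=(None,None) exec_start@1 write@2
I1 add r2: issue@2 deps=(None,None) exec_start@2 write@4
I2 add r1: issue@3 deps=(None,None) exec_start@3 write@4
I3 mul r1: issue@4 deps=(0,0) exec_start@4 write@7
I4 mul r3: issue@5 deps=(None,1) exec_start@5 write@6
I5 add r3: issue@6 deps=(3,1) exec_start@7 write@8
I6 mul r3: issue@7 deps=(1,0) exec_start@7 write@10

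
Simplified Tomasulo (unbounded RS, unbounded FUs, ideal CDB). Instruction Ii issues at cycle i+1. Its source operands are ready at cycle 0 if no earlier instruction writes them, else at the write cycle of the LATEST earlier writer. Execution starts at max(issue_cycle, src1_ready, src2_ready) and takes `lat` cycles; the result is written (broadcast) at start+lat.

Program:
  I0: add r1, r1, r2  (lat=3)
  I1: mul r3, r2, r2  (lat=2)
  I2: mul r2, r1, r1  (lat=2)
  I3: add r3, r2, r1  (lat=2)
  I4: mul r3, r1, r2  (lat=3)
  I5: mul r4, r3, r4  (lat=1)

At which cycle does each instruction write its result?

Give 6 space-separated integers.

Answer: 4 4 6 8 9 10

Derivation:
I0 add r1: issue@1 deps=(None,None) exec_start@1 write@4
I1 mul r3: issue@2 deps=(None,None) exec_start@2 write@4
I2 mul r2: issue@3 deps=(0,0) exec_start@4 write@6
I3 add r3: issue@4 deps=(2,0) exec_start@6 write@8
I4 mul r3: issue@5 deps=(0,2) exec_start@6 write@9
I5 mul r4: issue@6 deps=(4,None) exec_start@9 write@10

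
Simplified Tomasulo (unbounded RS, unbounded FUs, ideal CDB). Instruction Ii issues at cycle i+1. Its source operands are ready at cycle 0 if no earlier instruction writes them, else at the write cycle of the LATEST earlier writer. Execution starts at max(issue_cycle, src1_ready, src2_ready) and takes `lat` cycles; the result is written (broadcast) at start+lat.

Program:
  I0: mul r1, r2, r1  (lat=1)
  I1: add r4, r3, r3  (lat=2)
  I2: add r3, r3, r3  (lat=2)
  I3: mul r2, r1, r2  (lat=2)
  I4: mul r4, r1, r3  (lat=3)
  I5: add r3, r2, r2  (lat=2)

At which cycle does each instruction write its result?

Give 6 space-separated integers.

I0 mul r1: issue@1 deps=(None,None) exec_start@1 write@2
I1 add r4: issue@2 deps=(None,None) exec_start@2 write@4
I2 add r3: issue@3 deps=(None,None) exec_start@3 write@5
I3 mul r2: issue@4 deps=(0,None) exec_start@4 write@6
I4 mul r4: issue@5 deps=(0,2) exec_start@5 write@8
I5 add r3: issue@6 deps=(3,3) exec_start@6 write@8

Answer: 2 4 5 6 8 8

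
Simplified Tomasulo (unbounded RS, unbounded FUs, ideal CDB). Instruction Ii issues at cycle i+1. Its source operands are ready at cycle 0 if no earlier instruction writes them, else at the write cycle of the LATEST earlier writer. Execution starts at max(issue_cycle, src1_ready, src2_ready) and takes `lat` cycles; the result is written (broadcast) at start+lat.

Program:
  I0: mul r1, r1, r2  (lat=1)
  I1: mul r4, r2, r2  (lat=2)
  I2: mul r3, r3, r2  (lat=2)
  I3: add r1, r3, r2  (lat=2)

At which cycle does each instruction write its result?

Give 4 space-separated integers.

Answer: 2 4 5 7

Derivation:
I0 mul r1: issue@1 deps=(None,None) exec_start@1 write@2
I1 mul r4: issue@2 deps=(None,None) exec_start@2 write@4
I2 mul r3: issue@3 deps=(None,None) exec_start@3 write@5
I3 add r1: issue@4 deps=(2,None) exec_start@5 write@7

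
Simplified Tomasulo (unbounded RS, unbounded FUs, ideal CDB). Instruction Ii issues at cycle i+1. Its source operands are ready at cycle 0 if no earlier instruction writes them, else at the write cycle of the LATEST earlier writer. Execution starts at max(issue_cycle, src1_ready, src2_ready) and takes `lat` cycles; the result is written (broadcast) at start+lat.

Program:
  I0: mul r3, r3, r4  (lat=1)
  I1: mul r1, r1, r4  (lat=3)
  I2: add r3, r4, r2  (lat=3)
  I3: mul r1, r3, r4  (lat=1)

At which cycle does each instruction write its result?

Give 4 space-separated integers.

I0 mul r3: issue@1 deps=(None,None) exec_start@1 write@2
I1 mul r1: issue@2 deps=(None,None) exec_start@2 write@5
I2 add r3: issue@3 deps=(None,None) exec_start@3 write@6
I3 mul r1: issue@4 deps=(2,None) exec_start@6 write@7

Answer: 2 5 6 7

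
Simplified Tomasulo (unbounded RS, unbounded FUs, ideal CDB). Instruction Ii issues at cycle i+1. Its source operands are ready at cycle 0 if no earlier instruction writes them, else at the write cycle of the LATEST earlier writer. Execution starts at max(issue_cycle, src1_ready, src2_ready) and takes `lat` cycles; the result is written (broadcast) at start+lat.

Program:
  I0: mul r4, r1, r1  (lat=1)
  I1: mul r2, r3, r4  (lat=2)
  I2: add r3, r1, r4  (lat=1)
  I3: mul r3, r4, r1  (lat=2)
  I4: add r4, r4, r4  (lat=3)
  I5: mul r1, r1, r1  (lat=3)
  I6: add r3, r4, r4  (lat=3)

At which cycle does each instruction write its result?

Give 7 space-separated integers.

Answer: 2 4 4 6 8 9 11

Derivation:
I0 mul r4: issue@1 deps=(None,None) exec_start@1 write@2
I1 mul r2: issue@2 deps=(None,0) exec_start@2 write@4
I2 add r3: issue@3 deps=(None,0) exec_start@3 write@4
I3 mul r3: issue@4 deps=(0,None) exec_start@4 write@6
I4 add r4: issue@5 deps=(0,0) exec_start@5 write@8
I5 mul r1: issue@6 deps=(None,None) exec_start@6 write@9
I6 add r3: issue@7 deps=(4,4) exec_start@8 write@11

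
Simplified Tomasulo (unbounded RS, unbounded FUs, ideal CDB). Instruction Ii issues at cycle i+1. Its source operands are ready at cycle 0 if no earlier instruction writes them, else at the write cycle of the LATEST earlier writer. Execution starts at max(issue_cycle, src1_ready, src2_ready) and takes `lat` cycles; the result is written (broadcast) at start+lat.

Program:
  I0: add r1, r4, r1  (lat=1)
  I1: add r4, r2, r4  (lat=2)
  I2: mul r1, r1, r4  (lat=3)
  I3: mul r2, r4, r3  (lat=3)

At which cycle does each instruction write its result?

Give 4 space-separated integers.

Answer: 2 4 7 7

Derivation:
I0 add r1: issue@1 deps=(None,None) exec_start@1 write@2
I1 add r4: issue@2 deps=(None,None) exec_start@2 write@4
I2 mul r1: issue@3 deps=(0,1) exec_start@4 write@7
I3 mul r2: issue@4 deps=(1,None) exec_start@4 write@7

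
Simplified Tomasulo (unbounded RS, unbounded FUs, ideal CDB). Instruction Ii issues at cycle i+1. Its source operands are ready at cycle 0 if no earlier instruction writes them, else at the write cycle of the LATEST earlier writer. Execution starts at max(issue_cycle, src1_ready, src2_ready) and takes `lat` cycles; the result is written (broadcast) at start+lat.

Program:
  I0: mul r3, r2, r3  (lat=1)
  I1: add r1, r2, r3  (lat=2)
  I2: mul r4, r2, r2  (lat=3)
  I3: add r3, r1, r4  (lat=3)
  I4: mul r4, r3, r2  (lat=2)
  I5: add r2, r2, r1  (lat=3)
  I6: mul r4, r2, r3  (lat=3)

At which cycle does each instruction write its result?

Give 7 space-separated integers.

I0 mul r3: issue@1 deps=(None,None) exec_start@1 write@2
I1 add r1: issue@2 deps=(None,0) exec_start@2 write@4
I2 mul r4: issue@3 deps=(None,None) exec_start@3 write@6
I3 add r3: issue@4 deps=(1,2) exec_start@6 write@9
I4 mul r4: issue@5 deps=(3,None) exec_start@9 write@11
I5 add r2: issue@6 deps=(None,1) exec_start@6 write@9
I6 mul r4: issue@7 deps=(5,3) exec_start@9 write@12

Answer: 2 4 6 9 11 9 12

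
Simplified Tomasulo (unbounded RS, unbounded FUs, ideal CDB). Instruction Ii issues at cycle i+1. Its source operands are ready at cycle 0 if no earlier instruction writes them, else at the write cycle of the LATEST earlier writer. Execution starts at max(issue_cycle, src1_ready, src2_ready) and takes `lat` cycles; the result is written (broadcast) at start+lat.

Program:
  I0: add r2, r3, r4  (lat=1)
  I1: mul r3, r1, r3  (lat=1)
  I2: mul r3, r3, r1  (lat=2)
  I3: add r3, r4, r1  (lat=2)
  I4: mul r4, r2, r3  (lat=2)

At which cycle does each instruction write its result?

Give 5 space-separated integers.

I0 add r2: issue@1 deps=(None,None) exec_start@1 write@2
I1 mul r3: issue@2 deps=(None,None) exec_start@2 write@3
I2 mul r3: issue@3 deps=(1,None) exec_start@3 write@5
I3 add r3: issue@4 deps=(None,None) exec_start@4 write@6
I4 mul r4: issue@5 deps=(0,3) exec_start@6 write@8

Answer: 2 3 5 6 8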